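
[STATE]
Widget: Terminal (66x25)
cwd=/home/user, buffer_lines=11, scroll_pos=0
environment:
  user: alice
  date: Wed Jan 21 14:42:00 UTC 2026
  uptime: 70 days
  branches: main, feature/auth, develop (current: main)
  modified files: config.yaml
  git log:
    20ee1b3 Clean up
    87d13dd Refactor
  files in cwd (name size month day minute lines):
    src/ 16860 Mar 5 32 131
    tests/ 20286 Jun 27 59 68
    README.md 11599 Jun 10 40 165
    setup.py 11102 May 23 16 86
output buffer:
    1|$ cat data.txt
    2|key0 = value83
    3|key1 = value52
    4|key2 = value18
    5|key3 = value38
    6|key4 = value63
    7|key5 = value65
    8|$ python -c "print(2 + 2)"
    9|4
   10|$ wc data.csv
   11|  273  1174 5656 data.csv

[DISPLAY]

$ cat data.txt                                                    
key0 = value83                                                    
key1 = value52                                                    
key2 = value18                                                    
key3 = value38                                                    
key4 = value63                                                    
key5 = value65                                                    
$ python -c "print(2 + 2)"                                        
4                                                                 
$ wc data.csv                                                     
  273  1174 5656 data.csv                                         
$ █                                                               
                                                                  
                                                                  
                                                                  
                                                                  
                                                                  
                                                                  
                                                                  
                                                                  
                                                                  
                                                                  
                                                                  
                                                                  
                                                                  


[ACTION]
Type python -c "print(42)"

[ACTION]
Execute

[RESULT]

$ cat data.txt                                                    
key0 = value83                                                    
key1 = value52                                                    
key2 = value18                                                    
key3 = value38                                                    
key4 = value63                                                    
key5 = value65                                                    
$ python -c "print(2 + 2)"                                        
4                                                                 
$ wc data.csv                                                     
  273  1174 5656 data.csv                                         
$ python -c "print(42)"                                           
42                                                                
$ █                                                               
                                                                  
                                                                  
                                                                  
                                                                  
                                                                  
                                                                  
                                                                  
                                                                  
                                                                  
                                                                  
                                                                  


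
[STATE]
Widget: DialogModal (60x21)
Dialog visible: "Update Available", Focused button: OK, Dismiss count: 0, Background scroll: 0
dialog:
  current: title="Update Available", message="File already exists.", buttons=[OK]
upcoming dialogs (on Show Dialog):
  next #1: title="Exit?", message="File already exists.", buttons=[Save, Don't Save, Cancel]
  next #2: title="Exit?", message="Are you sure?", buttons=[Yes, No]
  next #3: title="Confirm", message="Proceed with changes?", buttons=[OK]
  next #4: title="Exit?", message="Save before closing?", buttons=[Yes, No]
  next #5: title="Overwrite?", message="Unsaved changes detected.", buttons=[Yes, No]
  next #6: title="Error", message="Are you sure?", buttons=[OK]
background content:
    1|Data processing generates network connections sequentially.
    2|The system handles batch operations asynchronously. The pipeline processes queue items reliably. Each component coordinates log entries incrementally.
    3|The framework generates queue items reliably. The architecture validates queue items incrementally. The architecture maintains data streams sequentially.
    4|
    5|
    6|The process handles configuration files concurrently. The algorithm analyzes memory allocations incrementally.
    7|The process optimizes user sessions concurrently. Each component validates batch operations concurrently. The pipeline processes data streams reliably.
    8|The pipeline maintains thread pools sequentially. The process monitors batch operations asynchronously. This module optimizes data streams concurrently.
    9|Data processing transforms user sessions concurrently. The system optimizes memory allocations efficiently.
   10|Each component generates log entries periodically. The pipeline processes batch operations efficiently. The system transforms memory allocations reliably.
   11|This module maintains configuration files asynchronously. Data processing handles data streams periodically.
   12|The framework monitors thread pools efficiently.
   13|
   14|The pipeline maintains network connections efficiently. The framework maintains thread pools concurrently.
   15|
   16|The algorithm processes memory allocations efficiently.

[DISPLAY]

Data processing generates network connections sequentially. 
The system handles batch operations asynchronously. The pipe
The framework generates queue items reliably. The architectu
                                                            
                                                            
The process handles configuration files concurrently. The al
The process optimizes user sessions concurrently. Each compo
The pipeline maintains thread pools sequentially. The proces
Data processing tr┌──────────────────────┐oncurrently. The s
Each component gen│   Update Available   │dically. The pipel
This module mainta│ File already exists. │asynchronously. Da
The framework moni│         [OK]         │ently.            
                  └──────────────────────┘                  
The pipeline maintains network connections efficiently. The 
                                                            
The algorithm processes memory allocations efficiently.     
                                                            
                                                            
                                                            
                                                            
                                                            


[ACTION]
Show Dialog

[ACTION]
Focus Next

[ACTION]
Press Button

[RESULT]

Data processing generates network connections sequentially. 
The system handles batch operations asynchronously. The pipe
The framework generates queue items reliably. The architectu
                                                            
                                                            
The process handles configuration files concurrently. The al
The process optimizes user sessions concurrently. Each compo
The pipeline maintains thread pools sequentially. The proces
Data processing transforms user sessions concurrently. The s
Each component generates log entries periodically. The pipel
This module maintains configuration files asynchronously. Da
The framework monitors thread pools efficiently.            
                                                            
The pipeline maintains network connections efficiently. The 
                                                            
The algorithm processes memory allocations efficiently.     
                                                            
                                                            
                                                            
                                                            
                                                            


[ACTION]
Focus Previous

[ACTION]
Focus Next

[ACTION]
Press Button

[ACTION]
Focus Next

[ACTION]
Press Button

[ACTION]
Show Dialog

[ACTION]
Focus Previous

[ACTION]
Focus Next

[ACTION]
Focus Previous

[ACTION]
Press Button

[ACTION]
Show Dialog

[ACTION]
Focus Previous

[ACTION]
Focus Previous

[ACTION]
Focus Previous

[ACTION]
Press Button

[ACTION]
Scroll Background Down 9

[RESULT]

Each component generates log entries periodically. The pipel
This module maintains configuration files asynchronously. Da
The framework monitors thread pools efficiently.            
                                                            
The pipeline maintains network connections efficiently. The 
                                                            
The algorithm processes memory allocations efficiently.     
                                                            
                                                            
                                                            
                                                            
                                                            
                                                            
                                                            
                                                            
                                                            
                                                            
                                                            
                                                            
                                                            
                                                            


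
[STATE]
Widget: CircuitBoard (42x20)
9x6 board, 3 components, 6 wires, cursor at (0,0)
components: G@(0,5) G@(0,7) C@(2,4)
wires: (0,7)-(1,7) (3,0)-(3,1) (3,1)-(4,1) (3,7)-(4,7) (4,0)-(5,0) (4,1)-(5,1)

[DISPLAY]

   0 1 2 3 4 5 6 7 8                      
0  [.]                  G       G         
                                │         
1                               ·         
                                          
2                   C                     
                                          
3   · ─ ·                       ·         
        │                       │         
4   ·   ·                       ·         
    │   │                                 
5   ·   ·                                 
Cursor: (0,0)                             
                                          
                                          
                                          
                                          
                                          
                                          
                                          


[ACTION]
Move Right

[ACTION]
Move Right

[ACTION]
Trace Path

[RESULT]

   0 1 2 3 4 5 6 7 8                      
0          [.]          G       G         
                                │         
1                               ·         
                                          
2                   C                     
                                          
3   · ─ ·                       ·         
        │                       │         
4   ·   ·                       ·         
    │   │                                 
5   ·   ·                                 
Cursor: (0,2)  Trace: No connections      
                                          
                                          
                                          
                                          
                                          
                                          
                                          


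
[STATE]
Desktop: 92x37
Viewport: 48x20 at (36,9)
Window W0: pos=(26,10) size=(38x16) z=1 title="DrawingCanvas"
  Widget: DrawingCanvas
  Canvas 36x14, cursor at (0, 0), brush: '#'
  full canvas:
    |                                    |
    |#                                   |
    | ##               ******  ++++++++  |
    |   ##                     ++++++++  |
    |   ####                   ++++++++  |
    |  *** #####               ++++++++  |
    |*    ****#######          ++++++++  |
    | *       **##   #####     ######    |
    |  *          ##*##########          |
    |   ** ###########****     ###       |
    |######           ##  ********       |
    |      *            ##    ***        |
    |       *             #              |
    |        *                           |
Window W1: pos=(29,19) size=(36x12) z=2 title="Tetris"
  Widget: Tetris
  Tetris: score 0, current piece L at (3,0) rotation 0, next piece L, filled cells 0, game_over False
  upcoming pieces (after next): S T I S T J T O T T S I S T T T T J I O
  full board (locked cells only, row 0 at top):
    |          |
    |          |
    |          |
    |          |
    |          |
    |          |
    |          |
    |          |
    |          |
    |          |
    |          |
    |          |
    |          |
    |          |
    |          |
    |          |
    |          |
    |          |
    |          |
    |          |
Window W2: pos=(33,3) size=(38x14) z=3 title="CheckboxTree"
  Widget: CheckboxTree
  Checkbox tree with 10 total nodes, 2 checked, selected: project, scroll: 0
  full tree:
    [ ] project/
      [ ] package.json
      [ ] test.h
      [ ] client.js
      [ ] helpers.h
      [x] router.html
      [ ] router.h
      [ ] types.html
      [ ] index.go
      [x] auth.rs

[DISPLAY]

 [ ] client.js                    ┃             
 [ ] helpers.h                    ┃             
 [x] router.html                  ┃             
 [ ] router.h                     ┃             
 [ ] types.html                   ┃             
 [ ] index.go                     ┃             
 [x] auth.rs                      ┃             
━━━━━━━━━━━━━━━━━━━━━━━━━━━━━━━━━━┛             
                 ++++++++  ┃                    
##               ++++++++  ┃                    
━━━━━━━━━━━━━━━━━━━━━━━━━━━━┓                   
s                           ┃                   
────────────────────────────┨                   
    │Next:                  ┃                   
    │  ▒                    ┃                   
    │▒▒▒                    ┃                   
    │                       ┃                   
    │                       ┃                   
    │                       ┃                   
    │Score:                 ┃                   


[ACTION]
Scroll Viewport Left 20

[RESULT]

                 ┃   [ ] client.js              
          ┏━━━━━━┃   [ ] helpers.h              
          ┃ Drawi┃   [x] router.html            
          ┠──────┃   [ ] router.h               
          ┃+     ┃   [ ] types.html             
          ┃#     ┃   [ ] index.go               
          ┃ ##   ┃   [x] auth.rs                
          ┃   ## ┗━━━━━━━━━━━━━━━━━━━━━━━━━━━━━━
          ┃   ####                   ++++++++  ┃
          ┃  *** #####               ++++++++  ┃
          ┃* ┏━━━━━━━━━━━━━━━━━━━━━━━━━━━━━━━━━━
          ┃ *┃ Tetris                           
          ┃  ┠──────────────────────────────────
          ┃  ┃          │Next:                  
          ┃##┃          │  ▒                    
          ┃  ┃          │▒▒▒                    
          ┗━━┃          │                       
             ┃          │                       
             ┃          │                       
             ┃          │Score:                 


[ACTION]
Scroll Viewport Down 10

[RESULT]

          ┃   ####                   ++++++++  ┃
          ┃  *** #####               ++++++++  ┃
          ┃* ┏━━━━━━━━━━━━━━━━━━━━━━━━━━━━━━━━━━
          ┃ *┃ Tetris                           
          ┃  ┠──────────────────────────────────
          ┃  ┃          │Next:                  
          ┃##┃          │  ▒                    
          ┃  ┃          │▒▒▒                    
          ┗━━┃          │                       
             ┃          │                       
             ┃          │                       
             ┃          │Score:                 
             ┃          │0                      
             ┗━━━━━━━━━━━━━━━━━━━━━━━━━━━━━━━━━━
                                                
                                                
                                                
                                                
                                                
                                                


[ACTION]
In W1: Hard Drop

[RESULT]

          ┃   ####                   ++++++++  ┃
          ┃  *** #####               ++++++++  ┃
          ┃* ┏━━━━━━━━━━━━━━━━━━━━━━━━━━━━━━━━━━
          ┃ *┃ Tetris                           
          ┃  ┠──────────────────────────────────
          ┃  ┃          │Next:                  
          ┃##┃          │ ░░                    
          ┃  ┃          │░░                     
          ┗━━┃          │                       
             ┃          │                       
             ┃          │                       
             ┃     ▒    │Score:                 
             ┃   ▒▒▒    │0                      
             ┗━━━━━━━━━━━━━━━━━━━━━━━━━━━━━━━━━━
                                                
                                                
                                                
                                                
                                                
                                                


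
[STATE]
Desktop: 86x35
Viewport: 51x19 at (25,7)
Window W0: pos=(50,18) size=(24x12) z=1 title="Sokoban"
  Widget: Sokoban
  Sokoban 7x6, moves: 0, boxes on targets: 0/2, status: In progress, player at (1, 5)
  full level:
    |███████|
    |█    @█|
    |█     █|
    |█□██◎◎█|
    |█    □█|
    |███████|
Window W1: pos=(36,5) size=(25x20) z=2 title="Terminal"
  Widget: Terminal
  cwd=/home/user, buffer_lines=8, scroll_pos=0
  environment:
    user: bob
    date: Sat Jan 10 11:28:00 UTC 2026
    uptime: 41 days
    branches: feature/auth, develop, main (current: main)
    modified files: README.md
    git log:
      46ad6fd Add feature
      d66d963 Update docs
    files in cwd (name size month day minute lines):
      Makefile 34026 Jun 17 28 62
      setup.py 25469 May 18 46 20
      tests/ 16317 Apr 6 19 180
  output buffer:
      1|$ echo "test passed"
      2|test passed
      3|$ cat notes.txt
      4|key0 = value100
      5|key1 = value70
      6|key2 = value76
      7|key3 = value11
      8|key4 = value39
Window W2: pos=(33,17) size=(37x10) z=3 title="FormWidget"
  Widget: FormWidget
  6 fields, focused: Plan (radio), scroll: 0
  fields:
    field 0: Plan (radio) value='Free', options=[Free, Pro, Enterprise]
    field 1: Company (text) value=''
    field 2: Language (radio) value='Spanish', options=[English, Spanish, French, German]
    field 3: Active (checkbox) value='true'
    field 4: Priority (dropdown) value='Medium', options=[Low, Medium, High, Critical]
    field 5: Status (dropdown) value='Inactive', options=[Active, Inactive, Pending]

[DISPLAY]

           ┠───────────────────────┨               
           ┃$ echo "test passed"   ┃               
           ┃test passed            ┃               
           ┃$ cat notes.txt        ┃               
           ┃key0 = value100        ┃               
           ┃key1 = value70         ┃               
           ┃key2 = value76         ┃               
           ┃key3 = value11         ┃               
           ┃key4 = value39         ┃               
           ┃$ █                    ┃               
        ┏━━━━━━━━━━━━━━━━━━━━━━━━━━━━━━━━━━━┓      
        ┃ FormWidget                        ┃━━━┓  
        ┠───────────────────────────────────┨   ┃  
        ┃> Plan:       (●) Free  ( ) Pro  ( ┃───┨  
        ┃  Company:    [                   ]┃   ┃  
        ┃  Language:   ( ) English  (●) Span┃   ┃  
        ┃  Active:     [x]                  ┃   ┃  
        ┃  Priority:   [Medium            ▼]┃   ┃  
        ┃  Status:     [Inactive          ▼]┃   ┃  


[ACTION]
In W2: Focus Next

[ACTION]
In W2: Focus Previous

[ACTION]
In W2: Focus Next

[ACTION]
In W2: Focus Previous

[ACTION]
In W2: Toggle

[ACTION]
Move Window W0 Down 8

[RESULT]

           ┠───────────────────────┨               
           ┃$ echo "test passed"   ┃               
           ┃test passed            ┃               
           ┃$ cat notes.txt        ┃               
           ┃key0 = value100        ┃               
           ┃key1 = value70         ┃               
           ┃key2 = value76         ┃               
           ┃key3 = value11         ┃               
           ┃key4 = value39         ┃               
           ┃$ █                    ┃               
        ┏━━━━━━━━━━━━━━━━━━━━━━━━━━━━━━━━━━━┓      
        ┃ FormWidget                        ┃      
        ┠───────────────────────────────────┨      
        ┃> Plan:       (●) Free  ( ) Pro  ( ┃      
        ┃  Company:    [                   ]┃      
        ┃  Language:   ( ) English  (●) Span┃      
        ┃  Active:     [x]                  ┃━━━┓  
        ┃  Priority:   [Medium            ▼]┃   ┃  
        ┃  Status:     [Inactive          ▼]┃───┨  


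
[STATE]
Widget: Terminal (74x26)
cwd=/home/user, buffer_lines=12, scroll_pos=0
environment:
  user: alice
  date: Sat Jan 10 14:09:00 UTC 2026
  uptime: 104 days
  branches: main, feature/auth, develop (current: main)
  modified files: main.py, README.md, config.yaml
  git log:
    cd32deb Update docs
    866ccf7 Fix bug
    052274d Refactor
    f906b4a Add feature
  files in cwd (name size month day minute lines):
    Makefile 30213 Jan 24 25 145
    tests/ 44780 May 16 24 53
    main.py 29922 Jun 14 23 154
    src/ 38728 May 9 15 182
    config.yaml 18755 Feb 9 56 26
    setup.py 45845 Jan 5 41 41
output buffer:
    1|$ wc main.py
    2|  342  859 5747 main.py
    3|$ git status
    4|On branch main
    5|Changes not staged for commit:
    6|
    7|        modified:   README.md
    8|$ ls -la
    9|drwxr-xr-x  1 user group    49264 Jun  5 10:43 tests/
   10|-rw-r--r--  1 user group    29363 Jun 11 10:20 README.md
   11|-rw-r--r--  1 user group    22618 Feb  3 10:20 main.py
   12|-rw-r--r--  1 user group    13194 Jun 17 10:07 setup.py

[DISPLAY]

$ wc main.py                                                              
  342  859 5747 main.py                                                   
$ git status                                                              
On branch main                                                            
Changes not staged for commit:                                            
                                                                          
        modified:   README.md                                             
$ ls -la                                                                  
drwxr-xr-x  1 user group    49264 Jun  5 10:43 tests/                     
-rw-r--r--  1 user group    29363 Jun 11 10:20 README.md                  
-rw-r--r--  1 user group    22618 Feb  3 10:20 main.py                    
-rw-r--r--  1 user group    13194 Jun 17 10:07 setup.py                   
$ █                                                                       
                                                                          
                                                                          
                                                                          
                                                                          
                                                                          
                                                                          
                                                                          
                                                                          
                                                                          
                                                                          
                                                                          
                                                                          
                                                                          


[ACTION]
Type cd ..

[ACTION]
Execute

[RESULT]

$ wc main.py                                                              
  342  859 5747 main.py                                                   
$ git status                                                              
On branch main                                                            
Changes not staged for commit:                                            
                                                                          
        modified:   README.md                                             
$ ls -la                                                                  
drwxr-xr-x  1 user group    49264 Jun  5 10:43 tests/                     
-rw-r--r--  1 user group    29363 Jun 11 10:20 README.md                  
-rw-r--r--  1 user group    22618 Feb  3 10:20 main.py                    
-rw-r--r--  1 user group    13194 Jun 17 10:07 setup.py                   
$ cd ..                                                                   
                                                                          
$ █                                                                       
                                                                          
                                                                          
                                                                          
                                                                          
                                                                          
                                                                          
                                                                          
                                                                          
                                                                          
                                                                          
                                                                          


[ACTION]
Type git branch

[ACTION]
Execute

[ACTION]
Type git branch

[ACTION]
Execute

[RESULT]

$ wc main.py                                                              
  342  859 5747 main.py                                                   
$ git status                                                              
On branch main                                                            
Changes not staged for commit:                                            
                                                                          
        modified:   README.md                                             
$ ls -la                                                                  
drwxr-xr-x  1 user group    49264 Jun  5 10:43 tests/                     
-rw-r--r--  1 user group    29363 Jun 11 10:20 README.md                  
-rw-r--r--  1 user group    22618 Feb  3 10:20 main.py                    
-rw-r--r--  1 user group    13194 Jun 17 10:07 setup.py                   
$ cd ..                                                                   
                                                                          
$ git branch                                                              
* main                                                                    
  feature/auth                                                            
  develop                                                                 
$ git branch                                                              
* main                                                                    
  feature/auth                                                            
  develop                                                                 
$ █                                                                       
                                                                          
                                                                          
                                                                          


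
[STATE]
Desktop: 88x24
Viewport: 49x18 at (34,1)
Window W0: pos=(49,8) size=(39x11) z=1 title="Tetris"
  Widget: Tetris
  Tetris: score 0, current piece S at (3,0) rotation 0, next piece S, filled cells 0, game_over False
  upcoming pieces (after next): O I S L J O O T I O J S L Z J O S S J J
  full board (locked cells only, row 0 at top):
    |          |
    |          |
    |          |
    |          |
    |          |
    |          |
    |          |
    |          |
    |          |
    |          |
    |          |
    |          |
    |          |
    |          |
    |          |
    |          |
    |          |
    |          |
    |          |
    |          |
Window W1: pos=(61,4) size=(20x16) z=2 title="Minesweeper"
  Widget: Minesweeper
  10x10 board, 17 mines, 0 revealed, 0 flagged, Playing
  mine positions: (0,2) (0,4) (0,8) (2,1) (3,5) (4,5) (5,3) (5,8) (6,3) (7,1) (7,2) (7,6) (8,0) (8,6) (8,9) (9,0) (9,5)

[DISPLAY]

                                                 
                                                 
                                                 
                           ┏━━━━━━━━━━━━━━━━━━┓  
                           ┃ Minesweeper      ┃  
                           ┠──────────────────┨  
                           ┃■■■■■■■■■■        ┃  
               ┏━━━━━━━━━━━┃■■■■■■■■■■        ┃━━
               ┃ Tetris    ┃■■■■■■■■■■        ┃  
               ┠───────────┃■■■■■■■■■■        ┃──
               ┃          │┃■■■■■■■■■■        ┃  
               ┃          │┃■■■■■■■■■■        ┃  
               ┃          │┃■■■■■■■■■■        ┃  
               ┃          │┃■■■■■■■■■■        ┃  
               ┃          │┃■■■■■■■■■■        ┃  
               ┃          │┃■■■■■■■■■■        ┃  
               ┃          │┃                  ┃  
               ┗━━━━━━━━━━━┃                  ┃━━


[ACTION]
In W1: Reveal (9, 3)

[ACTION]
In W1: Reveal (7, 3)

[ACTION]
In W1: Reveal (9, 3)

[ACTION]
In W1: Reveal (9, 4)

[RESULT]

                                                 
                                                 
                                                 
                           ┏━━━━━━━━━━━━━━━━━━┓  
                           ┃ Minesweeper      ┃  
                           ┠──────────────────┨  
                           ┃■■■■■■■■■■        ┃  
               ┏━━━━━━━━━━━┃■■■■■■■■■■        ┃━━
               ┃ Tetris    ┃■■■■■■■■■■        ┃  
               ┠───────────┃■■■■■■■■■■        ┃──
               ┃          │┃■■■■■■■■■■        ┃  
               ┃          │┃■■■■■■■■■■        ┃  
               ┃          │┃■■■■■■■■■■        ┃  
               ┃          │┃■■■2■■■■■■        ┃  
               ┃          │┃■4211■■■■■        ┃  
               ┃          │┃■2  1■■■■■        ┃  
               ┃          │┃                  ┃  
               ┗━━━━━━━━━━━┃                  ┃━━


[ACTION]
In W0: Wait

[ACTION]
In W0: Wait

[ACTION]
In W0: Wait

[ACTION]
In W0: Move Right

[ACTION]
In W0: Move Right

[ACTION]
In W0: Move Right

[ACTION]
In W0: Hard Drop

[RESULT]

                                                 
                                                 
                                                 
                           ┏━━━━━━━━━━━━━━━━━━┓  
                           ┃ Minesweeper      ┃  
                           ┠──────────────────┨  
                           ┃■■■■■■■■■■        ┃  
               ┏━━━━━━━━━━━┃■■■■■■■■■■        ┃━━
               ┃ Tetris    ┃■■■■■■■■■■        ┃  
               ┠───────────┃■■■■■■■■■■        ┃──
               ┃          │┃■■■■■■■■■■        ┃  
               ┃          │┃■■■■■■■■■■        ┃  
               ┃          │┃■■■■■■■■■■        ┃  
               ┃          │┃■■■2■■■■■■        ┃  
               ┃          │┃■4211■■■■■        ┃  
               ┃       ░░ │┃■2  1■■■■■        ┃  
               ┃      ░░  │┃                  ┃  
               ┗━━━━━━━━━━━┃                  ┃━━


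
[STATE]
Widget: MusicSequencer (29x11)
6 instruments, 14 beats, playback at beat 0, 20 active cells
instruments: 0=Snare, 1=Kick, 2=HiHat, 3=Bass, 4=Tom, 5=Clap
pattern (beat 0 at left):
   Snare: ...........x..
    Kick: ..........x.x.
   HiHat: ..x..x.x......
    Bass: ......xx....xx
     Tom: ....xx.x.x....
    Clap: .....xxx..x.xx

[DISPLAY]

      ▼1234567890123         
 Snare···········█··         
  Kick··········█·█·         
 HiHat··█··█·█······         
  Bass······██····██         
   Tom····██·█·█····         
  Clap·····███··█·██         
                             
                             
                             
                             


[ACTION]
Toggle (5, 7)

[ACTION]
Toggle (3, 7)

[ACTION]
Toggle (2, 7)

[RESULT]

      ▼1234567890123         
 Snare···········█··         
  Kick··········█·█·         
 HiHat··█··█········         
  Bass······█·····██         
   Tom····██·█·█····         
  Clap·····██···█·██         
                             
                             
                             
                             


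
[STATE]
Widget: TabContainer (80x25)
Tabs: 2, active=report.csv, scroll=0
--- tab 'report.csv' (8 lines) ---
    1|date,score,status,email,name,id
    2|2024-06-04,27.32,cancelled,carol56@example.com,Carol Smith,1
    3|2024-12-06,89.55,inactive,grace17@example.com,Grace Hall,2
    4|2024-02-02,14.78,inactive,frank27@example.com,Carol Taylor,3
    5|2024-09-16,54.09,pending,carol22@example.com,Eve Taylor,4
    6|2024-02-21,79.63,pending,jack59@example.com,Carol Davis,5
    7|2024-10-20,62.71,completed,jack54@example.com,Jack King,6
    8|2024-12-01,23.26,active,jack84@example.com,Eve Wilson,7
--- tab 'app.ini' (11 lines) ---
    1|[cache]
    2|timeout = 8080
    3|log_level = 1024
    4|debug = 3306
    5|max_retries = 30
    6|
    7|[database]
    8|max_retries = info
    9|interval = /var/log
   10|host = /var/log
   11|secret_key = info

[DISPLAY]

[report.csv]│ app.ini                                                           
────────────────────────────────────────────────────────────────────────────────
date,score,status,email,name,id                                                 
2024-06-04,27.32,cancelled,carol56@example.com,Carol Smith,1                    
2024-12-06,89.55,inactive,grace17@example.com,Grace Hall,2                      
2024-02-02,14.78,inactive,frank27@example.com,Carol Taylor,3                    
2024-09-16,54.09,pending,carol22@example.com,Eve Taylor,4                       
2024-02-21,79.63,pending,jack59@example.com,Carol Davis,5                       
2024-10-20,62.71,completed,jack54@example.com,Jack King,6                       
2024-12-01,23.26,active,jack84@example.com,Eve Wilson,7                         
                                                                                
                                                                                
                                                                                
                                                                                
                                                                                
                                                                                
                                                                                
                                                                                
                                                                                
                                                                                
                                                                                
                                                                                
                                                                                
                                                                                
                                                                                


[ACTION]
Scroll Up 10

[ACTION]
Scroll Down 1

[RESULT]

[report.csv]│ app.ini                                                           
────────────────────────────────────────────────────────────────────────────────
2024-06-04,27.32,cancelled,carol56@example.com,Carol Smith,1                    
2024-12-06,89.55,inactive,grace17@example.com,Grace Hall,2                      
2024-02-02,14.78,inactive,frank27@example.com,Carol Taylor,3                    
2024-09-16,54.09,pending,carol22@example.com,Eve Taylor,4                       
2024-02-21,79.63,pending,jack59@example.com,Carol Davis,5                       
2024-10-20,62.71,completed,jack54@example.com,Jack King,6                       
2024-12-01,23.26,active,jack84@example.com,Eve Wilson,7                         
                                                                                
                                                                                
                                                                                
                                                                                
                                                                                
                                                                                
                                                                                
                                                                                
                                                                                
                                                                                
                                                                                
                                                                                
                                                                                
                                                                                
                                                                                
                                                                                
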